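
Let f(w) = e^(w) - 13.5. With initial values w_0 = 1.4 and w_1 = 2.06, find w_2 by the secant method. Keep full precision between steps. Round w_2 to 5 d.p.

3.04441

f(w_0) = -9.444800, f(w_1) = -5.654030
w_2 = 2.060000 - (-5.654030)·(2.060000 - 1.400000)/(-5.654030 - (-9.444800)) = 3.044407; f(w_2) = 7.497573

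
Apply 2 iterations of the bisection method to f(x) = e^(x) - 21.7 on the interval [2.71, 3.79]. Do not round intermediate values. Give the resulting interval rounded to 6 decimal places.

[2.980000, 3.250000]

f(2.710000) = -6.670724, f(3.790000) = 22.556400 (opposite signs)
step 1: m = 3.250000, f(m) = 4.090340 > 0 → root in [2.710000, 3.250000]
step 2: m = 2.980000, f(m) = -2.012183 < 0 → root in [2.980000, 3.250000]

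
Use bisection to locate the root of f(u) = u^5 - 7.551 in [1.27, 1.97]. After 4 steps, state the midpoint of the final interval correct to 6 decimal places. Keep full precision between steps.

f(1.270000) = -4.247163, f(1.970000) = 22.119928 (opposite signs)
step 1: m = 1.620000, f(m) = 3.606710 > 0 → root in [1.270000, 1.620000]
step 2: m = 1.445000, f(m) = -1.251019 < 0 → root in [1.445000, 1.620000]
step 3: m = 1.532500, f(m) = 0.901835 > 0 → root in [1.445000, 1.532500]
step 4: m = 1.488750, f(m) = -0.237776 < 0 → root in [1.488750, 1.532500]
Midpoint of [1.488750, 1.532500] = 1.510625

1.510625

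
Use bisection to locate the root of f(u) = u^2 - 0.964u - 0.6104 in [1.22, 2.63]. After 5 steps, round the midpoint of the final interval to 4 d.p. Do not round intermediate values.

f(1.220000) = -0.298080, f(2.630000) = 3.771180 (opposite signs)
step 1: m = 1.925000, f(m) = 1.239525 > 0 → root in [1.220000, 1.925000]
step 2: m = 1.572500, f(m) = 0.346466 > 0 → root in [1.220000, 1.572500]
step 3: m = 1.396250, f(m) = -0.006871 < 0 → root in [1.396250, 1.572500]
step 4: m = 1.484375, f(m) = 0.162032 > 0 → root in [1.396250, 1.484375]
step 5: m = 1.440312, f(m) = 0.075639 > 0 → root in [1.396250, 1.440312]
Midpoint of [1.396250, 1.440312] = 1.418281

1.4183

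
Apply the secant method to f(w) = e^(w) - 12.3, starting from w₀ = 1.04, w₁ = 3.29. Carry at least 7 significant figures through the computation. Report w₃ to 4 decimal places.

Secant update: w_(k+1) = w_k − f(w_k)·(w_k − w_(k-1))/(f(w_k) − f(w_(k-1))).
f(w_0) = -9.470783, f(w_1) = 14.542864
w_2 = 3.290000 - (14.542864)·(3.290000 - 1.040000)/(14.542864 - (-9.470783)) = 1.927381; f(w_2) = -5.428508
w_3 = 1.927381 - (-5.428508)·(1.927381 - 3.290000)/(-5.428508 - (14.542864)) = 2.297761; f(w_3) = -2.348127

2.2978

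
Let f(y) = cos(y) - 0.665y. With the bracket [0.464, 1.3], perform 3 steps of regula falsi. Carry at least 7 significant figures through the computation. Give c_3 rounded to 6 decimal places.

False-position update: c = (a·f(b) − b·f(a))/(f(b) − f(a)); replace the endpoint whose sign matches f(c).
f(0.464000) = 0.585710, f(1.300000) = -0.597001
step 1: c = 0.878009, f(c) = 0.054808 > 0 → new bracket [0.878009, 1.300000]
step 2: c = 0.913493, f(c) = 0.003512 > 0 → new bracket [0.913493, 1.300000]
step 3: c = 0.915753, f(c) = 0.000218 > 0 → new bracket [0.915753, 1.300000]

0.915753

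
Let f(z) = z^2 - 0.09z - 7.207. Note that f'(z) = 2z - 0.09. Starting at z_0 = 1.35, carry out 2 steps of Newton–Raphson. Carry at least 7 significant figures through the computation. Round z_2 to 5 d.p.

2.80791

z_0 = 1.350000: f = -5.506000, f' = 2.610000 → z_1 = 1.350000 - (-5.506000)/(2.610000) = 3.459579
z_1 = 3.459579: f = 4.450322, f' = 6.829157 → z_2 = 3.459579 - (4.450322)/(6.829157) = 2.807914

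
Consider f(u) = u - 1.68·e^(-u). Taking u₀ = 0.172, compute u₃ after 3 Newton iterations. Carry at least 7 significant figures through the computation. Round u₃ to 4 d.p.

Newton update: u ← u − f(u)/f'(u).
f'(u) = 1 + 1.68·e^(-u)
u_0 = 0.172000: f = -1.242525, f' = 2.414525 → u_1 = 0.172000 - (-1.242525)/(2.414525) = 0.686604
u_1 = 0.686604: f = -0.158910, f' = 1.845514 → u_2 = 0.686604 - (-0.158910)/(1.845514) = 0.772710
u_2 = 0.772710: f = -0.003046, f' = 1.775757 → u_3 = 0.772710 - (-0.003046)/(1.775757) = 0.774426

0.7744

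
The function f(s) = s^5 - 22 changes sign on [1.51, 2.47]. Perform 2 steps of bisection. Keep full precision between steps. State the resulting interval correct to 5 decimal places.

f(1.510000) = -14.149727, f(2.470000) = 69.935823 (opposite signs)
step 1: m = 1.990000, f(m) = 9.207960 > 0 → root in [1.510000, 1.990000]
step 2: m = 1.750000, f(m) = -5.586914 < 0 → root in [1.750000, 1.990000]

[1.75000, 1.99000]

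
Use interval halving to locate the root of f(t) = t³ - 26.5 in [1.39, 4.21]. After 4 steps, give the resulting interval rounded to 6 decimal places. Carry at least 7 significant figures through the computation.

f(1.390000) = -23.814381, f(4.210000) = 48.118461 (opposite signs)
step 1: m = 2.800000, f(m) = -4.548000 < 0 → root in [2.800000, 4.210000]
step 2: m = 3.505000, f(m) = 16.559013 > 0 → root in [2.800000, 3.505000]
step 3: m = 3.152500, f(m) = 4.830353 > 0 → root in [2.800000, 3.152500]
step 4: m = 2.976250, f(m) = -0.136187 < 0 → root in [2.976250, 3.152500]

[2.976250, 3.152500]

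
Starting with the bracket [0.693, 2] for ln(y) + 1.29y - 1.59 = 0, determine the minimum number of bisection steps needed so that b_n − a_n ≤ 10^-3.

11

Initial width b − a = 2 − 0.693 = 1.307000.
After n steps the width is (b−a)/2^n; need (b−a)/2^n ≤ 10^-3.
So n ≥ log₂(1.307000/10^-3) = log₂(1307.0000) ≈ 10.3520.
Hence n = 11.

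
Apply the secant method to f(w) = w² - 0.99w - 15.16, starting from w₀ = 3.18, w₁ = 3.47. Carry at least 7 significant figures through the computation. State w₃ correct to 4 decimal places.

f(w_0) = -8.195800, f(w_1) = -6.554400
w_2 = 3.470000 - (-6.554400)·(3.470000 - 3.180000)/(-6.554400 - (-8.195800)) = 4.628021; f(w_2) = 1.676839
w_3 = 4.628021 - (1.676839)·(4.628021 - 3.470000)/(1.676839 - (-6.554400)) = 4.392113; f(w_3) = -0.217534

4.3921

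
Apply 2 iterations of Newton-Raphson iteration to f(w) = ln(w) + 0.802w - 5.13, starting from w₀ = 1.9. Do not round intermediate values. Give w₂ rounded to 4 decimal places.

4.5126

f'(w) = 1/w + 0.802
w_0 = 1.900000: f = -2.964346, f' = 1.328316 → w_1 = 1.900000 - (-2.964346)/(1.328316) = 4.131658
w_1 = 4.131658: f = -0.397732, f' = 1.044034 → w_2 = 4.131658 - (-0.397732)/(1.044034) = 4.512615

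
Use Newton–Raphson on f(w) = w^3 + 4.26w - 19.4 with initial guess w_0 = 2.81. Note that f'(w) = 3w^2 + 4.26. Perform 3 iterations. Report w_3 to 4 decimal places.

Newton update: w ← w − f(w)/f'(w).
w_0 = 2.810000: f = 14.758641, f' = 27.948300 → w_1 = 2.810000 - (14.758641)/(27.948300) = 2.281931
w_1 = 2.281931: f = 2.203511, f' = 19.881622 → w_2 = 2.281931 - (2.203511)/(19.881622) = 2.171099
w_2 = 2.171099: f = 0.082730, f' = 18.401014 → w_3 = 2.171099 - (0.082730)/(18.401014) = 2.166603

2.1666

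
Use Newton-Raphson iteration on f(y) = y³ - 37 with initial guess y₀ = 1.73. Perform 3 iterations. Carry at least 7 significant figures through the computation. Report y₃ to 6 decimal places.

f'(y) = 3y²
y_0 = 1.730000: f = -31.822283, f' = 8.978700 → y_1 = 1.730000 - (-31.822283)/(8.978700) = 5.274197
y_1 = 5.274197: f = 109.713163, f' = 83.451467 → y_2 = 5.274197 - (109.713163)/(83.451467) = 3.959503
y_2 = 3.959503: f = 25.075754, f' = 47.032990 → y_3 = 3.959503 - (25.075754)/(47.032990) = 3.426350

3.426350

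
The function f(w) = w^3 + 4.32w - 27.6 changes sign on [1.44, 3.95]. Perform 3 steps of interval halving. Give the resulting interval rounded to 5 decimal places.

f(1.440000) = -18.393216, f(3.950000) = 51.093875 (opposite signs)
step 1: m = 2.695000, f(m) = 3.616252 > 0 → root in [1.440000, 2.695000]
step 2: m = 2.067500, f(m) = -9.830755 < 0 → root in [2.067500, 2.695000]
step 3: m = 2.381250, f(m) = -3.810475 < 0 → root in [2.381250, 2.695000]

[2.38125, 2.69500]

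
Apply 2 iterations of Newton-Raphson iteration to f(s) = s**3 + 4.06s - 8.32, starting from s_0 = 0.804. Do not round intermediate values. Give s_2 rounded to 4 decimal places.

Newton update: s ← s − f(s)/f'(s).
f'(s) = 3s**2 + 4.06
s_0 = 0.804000: f = -4.536042, f' = 5.999248 → s_1 = 0.804000 - (-4.536042)/(5.999248) = 1.560102
s_1 = 1.560102: f = 1.811171, f' = 11.361752 → s_2 = 1.560102 - (1.811171)/(11.361752) = 1.400692

1.4007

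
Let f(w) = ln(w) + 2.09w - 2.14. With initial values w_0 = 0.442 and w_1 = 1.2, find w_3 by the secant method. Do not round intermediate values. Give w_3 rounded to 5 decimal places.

Secant update: w_(k+1) = w_k − f(w_k)·(w_k − w_(k-1))/(f(w_k) − f(w_(k-1))).
f(w_0) = -2.032665, f(w_1) = 0.550322
w_2 = 1.200000 - (0.550322)·(1.200000 - 0.442000)/(0.550322 - (-2.032665)) = 1.038503; f(w_2) = 0.068253
w_3 = 1.038503 - (0.068253)·(1.038503 - 1.200000)/(0.068253 - (0.550322)) = 1.015638; f(w_3) = -0.001799

1.01564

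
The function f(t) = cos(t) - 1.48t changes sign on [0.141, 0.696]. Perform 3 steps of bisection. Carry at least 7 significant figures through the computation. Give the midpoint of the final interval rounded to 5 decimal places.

f(0.141000) = 0.781396, f(0.696000) = -0.262667 (opposite signs)
step 1: m = 0.418500, f(m) = 0.294320 > 0 → root in [0.418500, 0.696000]
step 2: m = 0.557250, f(m) = 0.023983 > 0 → root in [0.557250, 0.696000]
step 3: m = 0.626625, f(m) = -0.117394 < 0 → root in [0.557250, 0.626625]
Midpoint of [0.557250, 0.626625] = 0.591938

0.59194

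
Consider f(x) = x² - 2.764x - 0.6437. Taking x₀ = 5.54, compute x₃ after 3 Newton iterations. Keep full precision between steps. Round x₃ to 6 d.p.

2.984906

f'(x) = 2x - 2.764
x_0 = 5.540000: f = 14.735340, f' = 8.316000 → x_1 = 5.540000 - (14.735340)/(8.316000) = 3.768074
x_1 = 3.768074: f = 3.139723, f' = 4.772147 → x_2 = 3.768074 - (3.139723)/(4.772147) = 3.110147
x_2 = 3.110147: f = 0.432868, f' = 3.456294 → x_3 = 3.110147 - (0.432868)/(3.456294) = 2.984906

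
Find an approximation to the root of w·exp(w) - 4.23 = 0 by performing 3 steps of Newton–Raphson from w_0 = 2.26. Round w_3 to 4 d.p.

f'(w) = (w + 1)·exp(w)
w_0 = 2.260000: f = 17.427782, f' = 31.240871 → w_1 = 2.260000 - (17.427782)/(31.240871) = 1.702148
w_1 = 1.702148: f = 5.107504, f' = 14.823223 → w_2 = 1.702148 - (5.107504)/(14.823223) = 1.357587
w_2 = 1.357587: f = 1.046674, f' = 9.163477 → w_3 = 1.357587 - (1.046674)/(9.163477) = 1.243365

1.2434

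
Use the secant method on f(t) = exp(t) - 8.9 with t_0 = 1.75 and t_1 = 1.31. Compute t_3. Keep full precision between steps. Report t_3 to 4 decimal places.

f(t_0) = -3.145397, f(t_1) = -5.193826
t_2 = 1.310000 - (-5.193826)·(1.310000 - 1.750000)/(-5.193826 - (-3.145397)) = 2.425627; f(t_2) = 2.409323
t_3 = 2.425627 - (2.409323)·(2.425627 - 1.310000)/(2.409323 - (-5.193826)) = 2.072102; f(t_3) = -0.958502

2.0721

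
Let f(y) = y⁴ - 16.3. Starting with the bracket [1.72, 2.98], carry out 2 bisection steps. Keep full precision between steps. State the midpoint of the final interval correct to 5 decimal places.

f(1.720000) = -7.547869, f(2.980000) = 62.561504 (opposite signs)
step 1: m = 2.350000, f(m) = 14.198006 > 0 → root in [1.720000, 2.350000]
step 2: m = 2.035000, f(m) = 0.849745 > 0 → root in [1.720000, 2.035000]
Midpoint of [1.720000, 2.035000] = 1.877500

1.87750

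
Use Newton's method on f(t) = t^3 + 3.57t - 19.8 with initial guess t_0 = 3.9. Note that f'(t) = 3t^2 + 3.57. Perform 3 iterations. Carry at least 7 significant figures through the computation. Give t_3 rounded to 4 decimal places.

2.2725

Newton update: t ← t − f(t)/f'(t).
t_0 = 3.900000: f = 53.442000, f' = 49.200000 → t_1 = 3.900000 - (53.442000)/(49.200000) = 2.813780
t_1 = 2.813780: f = 12.522911, f' = 27.322082 → t_2 = 2.813780 - (12.522911)/(27.322082) = 2.355437
t_2 = 2.355437: f = 1.677062, f' = 20.214244 → t_3 = 2.355437 - (1.677062)/(20.214244) = 2.272472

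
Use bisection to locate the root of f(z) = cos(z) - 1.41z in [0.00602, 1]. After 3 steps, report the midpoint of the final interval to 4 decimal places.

0.5651

f(0.006020) = 0.991494, f(1.000000) = -0.869698 (opposite signs)
step 1: m = 0.503010, f(m) = 0.166891 > 0 → root in [0.503010, 1.000000]
step 2: m = 0.751505, f(m) = -0.328960 < 0 → root in [0.503010, 0.751505]
step 3: m = 0.627258, f(m) = -0.074793 < 0 → root in [0.503010, 0.627258]
Midpoint of [0.503010, 0.627258] = 0.565134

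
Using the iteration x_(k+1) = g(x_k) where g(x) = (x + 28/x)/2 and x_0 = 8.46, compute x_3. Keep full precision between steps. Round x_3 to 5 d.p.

x_1 = g(8.460000) = 5.884846
x_2 = g(5.884846) = 5.321415
x_3 = g(5.321415) = 5.291587

5.29159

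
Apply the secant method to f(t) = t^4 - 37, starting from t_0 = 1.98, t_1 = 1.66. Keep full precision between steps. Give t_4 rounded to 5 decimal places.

2.41710

f(t_0) = -21.630464, f(t_1) = -29.406669
t_2 = 1.660000 - (-29.406669)·(1.660000 - 1.980000)/(-29.406669 - (-21.630464)) = 2.870119; f(t_2) = 30.857784
t_3 = 2.870119 - (30.857784)·(2.870119 - 1.660000)/(30.857784 - (-29.406669)) = 2.250490; f(t_3) = -11.348750
t_4 = 2.250490 - (-11.348750)·(2.250490 - 2.870119)/(-11.348750 - (30.857784)) = 2.417100; f(t_4) = -2.866695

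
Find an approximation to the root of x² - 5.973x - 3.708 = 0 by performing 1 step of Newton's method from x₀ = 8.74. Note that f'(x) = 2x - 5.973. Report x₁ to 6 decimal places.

6.960598

x_0 = 8.740000: f = 20.475580, f' = 11.507000 → x_1 = 8.740000 - (20.475580)/(11.507000) = 6.960598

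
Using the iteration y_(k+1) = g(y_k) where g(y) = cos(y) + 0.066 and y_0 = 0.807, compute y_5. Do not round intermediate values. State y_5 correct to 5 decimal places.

0.77323

y_1 = g(0.807000) = 0.757668
y_2 = g(0.757668) = 0.792440
y_3 = g(0.792440) = 0.768110
y_4 = g(0.768110) = 0.785225
y_5 = g(0.785225) = 0.773229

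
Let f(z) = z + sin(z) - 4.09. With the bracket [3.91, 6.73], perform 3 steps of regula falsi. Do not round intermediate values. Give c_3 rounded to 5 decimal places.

4.98543

False-position update: c = (a·f(b) − b·f(a))/(f(b) − f(a)); replace the endpoint whose sign matches f(c).
f(3.910000) = -0.874991, f(6.730000) = 3.072095
step 1: c = 4.535138, f(c) = -0.539194 < 0 → new bracket [4.535138, 6.730000]
step 2: c = 4.862848, f(c) = -0.215854 < 0 → new bracket [4.862848, 6.730000]
step 3: c = 4.985427, f(c) = -0.067529 < 0 → new bracket [4.985427, 6.730000]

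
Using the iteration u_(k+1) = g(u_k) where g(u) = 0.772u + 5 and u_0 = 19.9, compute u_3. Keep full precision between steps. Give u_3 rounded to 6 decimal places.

20.995903

u_1 = g(19.900000) = 20.362800
u_2 = g(20.362800) = 20.720082
u_3 = g(20.720082) = 20.995903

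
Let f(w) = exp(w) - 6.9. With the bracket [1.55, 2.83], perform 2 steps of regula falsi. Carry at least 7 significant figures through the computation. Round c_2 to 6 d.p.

False-position update: c = (a·f(b) − b·f(a))/(f(b) − f(a)); replace the endpoint whose sign matches f(c).
f(1.550000) = -2.188530, f(2.830000) = 10.045461
step 1: c = 1.778978, f(c) = -0.976199 < 0 → new bracket [1.778978, 2.830000]
step 2: c = 1.872068, f(c) = -0.398270 < 0 → new bracket [1.872068, 2.830000]

1.872068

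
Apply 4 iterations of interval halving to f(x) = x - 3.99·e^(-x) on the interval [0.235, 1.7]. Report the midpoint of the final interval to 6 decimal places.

1.196406

f(0.235000) = -2.919378, f(1.700000) = 0.971093 (opposite signs)
step 1: m = 0.967500, f(m) = -0.548827 < 0 → root in [0.967500, 1.700000]
step 2: m = 1.333750, f(m) = 0.282436 > 0 → root in [0.967500, 1.333750]
step 3: m = 1.150625, f(m) = -0.111966 < 0 → root in [1.150625, 1.333750]
step 4: m = 1.242188, f(m) = 0.090067 > 0 → root in [1.150625, 1.242188]
Midpoint of [1.150625, 1.242188] = 1.196406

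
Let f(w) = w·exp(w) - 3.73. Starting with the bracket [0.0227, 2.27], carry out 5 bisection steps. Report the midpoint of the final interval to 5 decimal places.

f(0.022700) = -3.706779, f(2.270000) = 18.242240 (opposite signs)
step 1: m = 1.146350, f(m) = -0.122796 < 0 → root in [1.146350, 2.270000]
step 2: m = 1.708175, f(m) = 5.697213 > 0 → root in [1.146350, 1.708175]
step 3: m = 1.427262, f(m) = 2.217796 > 0 → root in [1.146350, 1.427262]
step 4: m = 1.286806, f(m) = 0.929786 > 0 → root in [1.146350, 1.286806]
step 5: m = 1.216578, f(m) = 0.376702 > 0 → root in [1.146350, 1.216578]
Midpoint of [1.146350, 1.216578] = 1.181464

1.18146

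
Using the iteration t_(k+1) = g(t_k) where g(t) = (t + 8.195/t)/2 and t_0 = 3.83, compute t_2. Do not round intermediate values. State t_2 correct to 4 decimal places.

t_1 = g(3.830000) = 2.984843
t_2 = g(2.984843) = 2.865191

2.8652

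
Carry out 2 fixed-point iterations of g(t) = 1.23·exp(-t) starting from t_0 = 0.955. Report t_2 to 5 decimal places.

t_1 = g(0.955000) = 0.473319
t_2 = g(0.473319) = 0.766206

0.76621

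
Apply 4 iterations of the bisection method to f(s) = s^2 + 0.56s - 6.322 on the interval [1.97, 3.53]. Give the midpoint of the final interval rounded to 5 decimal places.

2.21375

f(1.970000) = -1.337900, f(3.530000) = 8.115700 (opposite signs)
step 1: m = 2.750000, f(m) = 2.780500 > 0 → root in [1.970000, 2.750000]
step 2: m = 2.360000, f(m) = 0.569200 > 0 → root in [1.970000, 2.360000]
step 3: m = 2.165000, f(m) = -0.422375 < 0 → root in [2.165000, 2.360000]
step 4: m = 2.262500, f(m) = 0.063906 > 0 → root in [2.165000, 2.262500]
Midpoint of [2.165000, 2.262500] = 2.213750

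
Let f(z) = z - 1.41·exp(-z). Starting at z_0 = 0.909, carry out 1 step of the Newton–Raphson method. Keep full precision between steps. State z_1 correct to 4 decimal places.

f'(z) = 1 + 1.41·exp(-z)
z_0 = 0.909000: f = 0.340873, f' = 1.568127 → z_1 = 0.909000 - (0.340873)/(1.568127) = 0.691624

0.6916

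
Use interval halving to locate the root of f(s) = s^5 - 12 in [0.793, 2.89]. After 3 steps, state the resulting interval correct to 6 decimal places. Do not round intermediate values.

[1.579375, 1.841500]

f(0.793000) = -11.686407, f(2.890000) = 189.599390 (opposite signs)
step 1: m = 1.841500, f(m) = 9.176716 > 0 → root in [0.793000, 1.841500]
step 2: m = 1.317250, f(m) = -8.034107 < 0 → root in [1.317250, 1.841500]
step 3: m = 1.579375, f(m) = -2.172879 < 0 → root in [1.579375, 1.841500]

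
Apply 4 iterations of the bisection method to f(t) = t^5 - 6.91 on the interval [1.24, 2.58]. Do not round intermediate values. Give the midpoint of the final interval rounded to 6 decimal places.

f(1.240000) = -3.978375, f(2.580000) = 107.403765 (opposite signs)
step 1: m = 1.910000, f(m) = 18.509490 > 0 → root in [1.240000, 1.910000]
step 2: m = 1.575000, f(m) = 2.781763 > 0 → root in [1.240000, 1.575000]
step 3: m = 1.407500, f(m) = -1.386148 < 0 → root in [1.407500, 1.575000]
step 4: m = 1.491250, f(m) = 0.464835 > 0 → root in [1.407500, 1.491250]
Midpoint of [1.407500, 1.491250] = 1.449375

1.449375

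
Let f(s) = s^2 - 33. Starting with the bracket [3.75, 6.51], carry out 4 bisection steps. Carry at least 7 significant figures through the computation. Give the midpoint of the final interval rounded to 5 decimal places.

5.73375

f(3.750000) = -18.937500, f(6.510000) = 9.380100 (opposite signs)
step 1: m = 5.130000, f(m) = -6.683100 < 0 → root in [5.130000, 6.510000]
step 2: m = 5.820000, f(m) = 0.872400 > 0 → root in [5.130000, 5.820000]
step 3: m = 5.475000, f(m) = -3.024375 < 0 → root in [5.475000, 5.820000]
step 4: m = 5.647500, f(m) = -1.105744 < 0 → root in [5.647500, 5.820000]
Midpoint of [5.647500, 5.820000] = 5.733750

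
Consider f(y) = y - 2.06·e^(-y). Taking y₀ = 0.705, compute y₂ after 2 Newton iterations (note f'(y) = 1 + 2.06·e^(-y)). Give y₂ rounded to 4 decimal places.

y_0 = 0.705000: f = -0.312864, f' = 2.017864 → y_1 = 0.705000 - (-0.312864)/(2.017864) = 0.860047
y_1 = 0.860047: f = -0.011626, f' = 1.871673 → y_2 = 0.860047 - (-0.011626)/(1.871673) = 0.866259

0.8663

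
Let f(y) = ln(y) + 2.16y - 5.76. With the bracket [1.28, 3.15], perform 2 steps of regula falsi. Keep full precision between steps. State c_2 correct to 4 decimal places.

2.2861

f(1.280000) = -2.748340, f(3.150000) = 2.191402
step 1: c = 2.320418, f(c) = 0.093850 > 0 → new bracket [1.280000, 2.320418]
step 2: c = 2.286063, f(c) = 0.004727 > 0 → new bracket [1.280000, 2.286063]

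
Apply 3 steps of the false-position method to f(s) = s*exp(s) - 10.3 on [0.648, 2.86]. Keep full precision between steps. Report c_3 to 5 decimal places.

f(0.648000) = -9.061210, f(2.860000) = 39.639967
step 1: c = 1.059559, f(c) = -7.243069 < 0 → new bracket [1.059559, 2.860000]
step 2: c = 1.337713, f(c) = -5.202885 < 0 → new bracket [1.337713, 2.860000]
step 3: c = 1.514336, f(c) = -3.415218 < 0 → new bracket [1.514336, 2.860000]

1.51434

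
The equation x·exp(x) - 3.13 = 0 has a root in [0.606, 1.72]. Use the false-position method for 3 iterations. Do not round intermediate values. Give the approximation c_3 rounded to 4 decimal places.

1.0387

f(0.606000) = -2.019151, f(1.720000) = 6.475389
step 1: c = 0.870798, f(c) = -1.049825 < 0 → new bracket [0.870798, 1.720000]
step 2: c = 0.989268, f(c) = -0.469597 < 0 → new bracket [0.989268, 1.720000]
step 3: c = 1.038678, f(c) = -0.195240 < 0 → new bracket [1.038678, 1.720000]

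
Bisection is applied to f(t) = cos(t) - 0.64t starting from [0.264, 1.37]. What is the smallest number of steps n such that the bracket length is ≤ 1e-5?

17

Initial width b − a = 1.37 − 0.264 = 1.106000.
After n steps the width is (b−a)/2^n; need (b−a)/2^n ≤ 1e-5.
So n ≥ log₂(1.106000/1e-5) = log₂(110600.0000) ≈ 16.7550.
Hence n = 17.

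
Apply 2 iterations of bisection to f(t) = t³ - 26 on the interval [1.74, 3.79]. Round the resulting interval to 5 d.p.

[2.76500, 3.27750]

f(1.740000) = -20.731976, f(3.790000) = 28.439939 (opposite signs)
step 1: m = 2.765000, f(m) = -4.860953 < 0 → root in [2.765000, 3.790000]
step 2: m = 3.277500, f(m) = 9.206925 > 0 → root in [2.765000, 3.277500]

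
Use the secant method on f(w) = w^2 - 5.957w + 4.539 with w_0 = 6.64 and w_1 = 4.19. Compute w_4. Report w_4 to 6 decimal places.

5.054155

f(w_0) = 9.074120, f(w_1) = -2.864730
w_2 = 4.190000 - (-2.864730)·(4.190000 - 6.640000)/(-2.864730 - (9.074120)) = 4.777878; f(w_2) = -1.094701
w_3 = 4.777878 - (-1.094701)·(4.777878 - 4.190000)/(-1.094701 - (-2.864730)) = 5.141460; f(w_3) = 0.345934
w_4 = 5.141460 - (0.345934)·(5.141460 - 4.777878)/(0.345934 - (-1.094701)) = 5.054155; f(w_4) = -0.024120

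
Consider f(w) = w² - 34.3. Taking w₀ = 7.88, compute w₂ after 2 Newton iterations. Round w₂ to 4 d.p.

Newton update: w ← w − f(w)/f'(w).
f'(w) = 2w
w_0 = 7.880000: f = 27.794400, f' = 15.760000 → w_1 = 7.880000 - (27.794400)/(15.760000) = 6.116396
w_1 = 6.116396: f = 3.110299, f' = 12.232792 → w_2 = 6.116396 - (3.110299)/(12.232792) = 5.862137

5.8621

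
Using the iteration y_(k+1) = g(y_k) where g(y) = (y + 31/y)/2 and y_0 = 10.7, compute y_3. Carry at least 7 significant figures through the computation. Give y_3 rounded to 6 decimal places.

y_1 = g(10.700000) = 6.798598
y_2 = g(6.798598) = 5.679181
y_3 = g(5.679181) = 5.568857

5.568857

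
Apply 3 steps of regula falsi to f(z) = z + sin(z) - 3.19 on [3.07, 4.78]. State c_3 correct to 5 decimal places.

f(3.070000) = -0.048468, f(4.780000) = 0.592285
step 1: c = 3.199350, f(c) = -0.048375 < 0 → new bracket [3.199350, 4.780000]
step 2: c = 3.318702, f(c) = -0.047483 < 0 → new bracket [3.318702, 4.780000]
step 3: c = 3.427158, f(c) = -0.044542 < 0 → new bracket [3.427158, 4.780000]

3.42716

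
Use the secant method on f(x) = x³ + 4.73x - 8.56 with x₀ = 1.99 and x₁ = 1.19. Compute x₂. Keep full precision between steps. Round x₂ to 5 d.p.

1.28990

f(x_0) = 8.733299, f(x_1) = -1.246141
x_2 = 1.190000 - (-1.246141)·(1.190000 - 1.990000)/(-1.246141 - (8.733299)) = 1.289897; f(x_2) = -0.312616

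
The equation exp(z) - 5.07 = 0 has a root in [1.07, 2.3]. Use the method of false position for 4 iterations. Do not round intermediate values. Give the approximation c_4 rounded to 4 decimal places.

f(1.070000) = -2.154621, f(2.300000) = 4.904182
step 1: c = 1.445444, f(c) = -0.826265 < 0 → new bracket [1.445444, 2.300000]
step 2: c = 1.568661, f(c) = -0.269784 < 0 → new bracket [1.568661, 2.300000]
step 3: c = 1.606795, f(c) = -0.083198 < 0 → new bracket [1.606795, 2.300000]
step 4: c = 1.618359, f(c) = -0.025197 < 0 → new bracket [1.618359, 2.300000]

1.6184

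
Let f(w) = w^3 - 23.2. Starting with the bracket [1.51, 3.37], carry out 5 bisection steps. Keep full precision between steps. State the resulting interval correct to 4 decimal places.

[2.8469, 2.9050]

f(1.510000) = -19.757049, f(3.370000) = 15.072753 (opposite signs)
step 1: m = 2.440000, f(m) = -8.673216 < 0 → root in [2.440000, 3.370000]
step 2: m = 2.905000, f(m) = 1.315368 > 0 → root in [2.440000, 2.905000]
step 3: m = 2.672500, f(m) = -4.112320 < 0 → root in [2.672500, 2.905000]
step 4: m = 2.788750, f(m) = -1.511538 < 0 → root in [2.788750, 2.905000]
step 5: m = 2.846875, f(m) = -0.126940 < 0 → root in [2.846875, 2.905000]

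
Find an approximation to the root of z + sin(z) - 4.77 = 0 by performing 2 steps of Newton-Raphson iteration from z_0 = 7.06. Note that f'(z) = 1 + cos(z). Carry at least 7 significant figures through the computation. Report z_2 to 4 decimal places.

5.4931

z_0 = 7.060000: f = 2.991011, f' = 1.713150 → z_1 = 7.060000 - (2.991011)/(1.713150) = 5.314087
z_1 = 5.314087: f = -0.280289, f' = 1.566043 → z_2 = 5.314087 - (-0.280289)/(1.566043) = 5.493066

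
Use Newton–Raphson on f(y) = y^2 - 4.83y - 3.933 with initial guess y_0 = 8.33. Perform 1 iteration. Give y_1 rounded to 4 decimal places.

Newton update: y ← y − f(y)/f'(y).
f'(y) = 2y - 4.83
y_0 = 8.330000: f = 25.222000, f' = 11.830000 → y_1 = 8.330000 - (25.222000)/(11.830000) = 6.197963

6.1980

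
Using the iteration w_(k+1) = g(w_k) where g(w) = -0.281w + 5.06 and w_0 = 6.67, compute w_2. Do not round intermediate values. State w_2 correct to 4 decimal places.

4.1648

w_1 = g(6.670000) = 3.185730
w_2 = g(3.185730) = 4.164810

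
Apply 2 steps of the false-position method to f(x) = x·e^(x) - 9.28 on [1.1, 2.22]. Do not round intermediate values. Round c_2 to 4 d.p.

1.6311

f(1.100000) = -5.975417, f(2.220000) = 11.160275
step 1: c = 1.490557, f(c) = -2.662569 < 0 → new bracket [1.490557, 2.220000]
step 2: c = 1.631063, f(c) = -0.946403 < 0 → new bracket [1.631063, 2.220000]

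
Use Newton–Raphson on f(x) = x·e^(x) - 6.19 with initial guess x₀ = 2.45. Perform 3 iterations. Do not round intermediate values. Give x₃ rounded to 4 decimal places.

f'(x) = (x + 1)·e^(x)
x_0 = 2.450000: f = 22.201449, f' = 39.979796 → x_1 = 2.450000 - (22.201449)/(39.979796) = 1.894683
x_1 = 1.894683: f = 6.410481, f' = 19.250922 → x_2 = 1.894683 - (6.410481)/(19.250922) = 1.561687
x_2 = 1.561687: f = 1.254340, f' = 12.211198 → x_3 = 1.561687 - (1.254340)/(12.211198) = 1.458967

1.4590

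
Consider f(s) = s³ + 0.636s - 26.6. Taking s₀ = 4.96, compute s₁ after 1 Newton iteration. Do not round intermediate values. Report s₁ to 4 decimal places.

Newton update: s ← s − f(s)/f'(s).
f'(s) = 3s² + 0.636
s_0 = 4.960000: f = 98.578496, f' = 74.440800 → s_1 = 4.960000 - (98.578496)/(74.440800) = 3.635746

3.6357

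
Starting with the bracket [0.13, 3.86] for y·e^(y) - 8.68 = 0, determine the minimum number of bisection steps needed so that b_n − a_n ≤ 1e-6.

Initial width b − a = 3.86 − 0.13 = 3.730000.
After n steps the width is (b−a)/2^n; need (b−a)/2^n ≤ 1e-6.
So n ≥ log₂(3.730000/1e-6) = log₂(3730000.0000) ≈ 21.8307.
Hence n = 22.

22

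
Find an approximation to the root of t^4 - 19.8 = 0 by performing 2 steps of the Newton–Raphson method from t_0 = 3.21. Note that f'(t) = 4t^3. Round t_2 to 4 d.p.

t_0 = 3.210000: f = 86.374477, f' = 132.304644 → t_1 = 3.210000 - (86.374477)/(132.304644) = 2.557155
t_1 = 2.557155: f = 22.959040, f' = 66.885342 → t_2 = 2.557155 - (22.959040)/(66.885342) = 2.213895

2.2139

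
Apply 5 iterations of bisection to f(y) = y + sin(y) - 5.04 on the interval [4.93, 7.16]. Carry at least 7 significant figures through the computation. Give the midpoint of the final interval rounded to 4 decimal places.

5.6617

f(4.930000) = -1.086416, f(7.160000) = 2.888705 (opposite signs)
step 1: m = 6.045000, f(m) = 0.769060 > 0 → root in [4.930000, 6.045000]
step 2: m = 5.487500, f(m) = -0.266843 < 0 → root in [5.487500, 6.045000]
step 3: m = 5.766250, f(m) = 0.232032 > 0 → root in [5.487500, 5.766250]
step 4: m = 5.626875, f(m) = -0.023323 < 0 → root in [5.626875, 5.766250]
step 5: m = 5.696562, f(m) = 0.103011 > 0 → root in [5.626875, 5.696562]
Midpoint of [5.626875, 5.696562] = 5.661719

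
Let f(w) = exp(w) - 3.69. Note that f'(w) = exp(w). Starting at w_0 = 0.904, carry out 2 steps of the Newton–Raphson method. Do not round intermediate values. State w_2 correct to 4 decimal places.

w_0 = 0.904000: f = -1.220539, f' = 2.469461 → w_1 = 0.904000 - (-1.220539)/(2.469461) = 1.398253
w_1 = 1.398253: f = 0.358122, f' = 4.048122 → w_2 = 1.398253 - (0.358122)/(4.048122) = 1.309787

1.3098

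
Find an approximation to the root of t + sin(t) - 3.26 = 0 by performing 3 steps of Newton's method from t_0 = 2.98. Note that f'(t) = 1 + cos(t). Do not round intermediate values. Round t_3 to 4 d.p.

t_0 = 2.980000: f = -0.119110, f' = 0.013028 → t_1 = 2.980000 - (-0.119110)/(0.013028) = 12.122797
t_1 = 12.122797: f = 8.433627, f' = 1.903224 → t_2 = 12.122797 - (8.433627)/(1.903224) = 7.691565
t_2 = 7.691565: f = 5.418404, f' = 1.161704 → t_3 = 7.691565 - (5.418404)/(1.161704) = 3.027378

3.0274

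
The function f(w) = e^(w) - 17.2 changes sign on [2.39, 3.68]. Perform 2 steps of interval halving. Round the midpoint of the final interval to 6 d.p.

2.873750

f(2.390000) = -6.286506, f(3.680000) = 22.446394 (opposite signs)
step 1: m = 3.035000, f(m) = 3.600978 > 0 → root in [2.390000, 3.035000]
step 2: m = 2.712500, f(m) = -2.133104 < 0 → root in [2.712500, 3.035000]
Midpoint of [2.712500, 3.035000] = 2.873750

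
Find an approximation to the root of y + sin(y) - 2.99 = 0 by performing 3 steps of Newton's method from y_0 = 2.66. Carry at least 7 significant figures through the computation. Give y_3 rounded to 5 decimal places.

2.12766

f'(y) = 1 + cos(y)
y_0 = 2.660000: f = 0.133191, f' = 0.113742 → y_1 = 2.660000 - (0.133191)/(0.113742) = 1.489002
y_1 = 1.489002: f = -0.504341, f' = 1.081703 → y_2 = 1.489002 - (-0.504341)/(1.081703) = 1.955249
y_2 = 1.955249: f = -0.107747, f' = 0.624948 → y_3 = 1.955249 - (-0.107747)/(0.624948) = 2.127659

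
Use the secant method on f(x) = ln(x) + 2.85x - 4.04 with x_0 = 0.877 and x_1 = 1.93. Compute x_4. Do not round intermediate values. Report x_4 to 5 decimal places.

Secant update: x_(k+1) = x_k − f(x_k)·(x_k − x_(k-1))/(f(x_k) − f(x_(k-1))).
f(x_0) = -1.671798, f(x_1) = 2.118020
x_2 = 1.930000 - (2.118020)·(1.930000 - 0.877000)/(2.118020 - (-1.671798)) = 1.341509; f(x_2) = 0.077095
x_3 = 1.341509 - (0.077095)·(1.341509 - 1.930000)/(0.077095 - (2.118020)) = 1.319279; f(x_3) = -0.002970
x_4 = 1.319279 - (-0.002970)·(1.319279 - 1.341509)/(-0.002970 - (0.077095)) = 1.320103; f(x_4) = 0.000005

1.32010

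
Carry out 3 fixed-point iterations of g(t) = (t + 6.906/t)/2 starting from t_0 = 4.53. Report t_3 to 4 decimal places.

2.6281

t_1 = g(4.530000) = 3.027252
t_2 = g(3.027252) = 2.654264
t_3 = g(2.654264) = 2.628058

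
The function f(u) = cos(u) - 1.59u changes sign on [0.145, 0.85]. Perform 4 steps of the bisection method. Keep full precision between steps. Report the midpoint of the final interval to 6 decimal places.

0.519531

f(0.145000) = 0.758956, f(0.850000) = -0.691517 (opposite signs)
step 1: m = 0.497500, f(m) = 0.087753 > 0 → root in [0.497500, 0.850000]
step 2: m = 0.673750, f(m) = -0.289775 < 0 → root in [0.497500, 0.673750]
step 3: m = 0.585625, f(m) = -0.097777 < 0 → root in [0.497500, 0.585625]
step 4: m = 0.541562, f(m) = -0.004180 < 0 → root in [0.497500, 0.541562]
Midpoint of [0.497500, 0.541562] = 0.519531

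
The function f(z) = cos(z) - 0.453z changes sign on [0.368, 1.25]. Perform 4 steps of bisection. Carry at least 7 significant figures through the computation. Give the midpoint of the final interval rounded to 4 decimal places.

1.0571

f(0.368000) = 0.766345, f(1.250000) = -0.250928 (opposite signs)
step 1: m = 0.809000, f(m) = 0.323745 > 0 → root in [0.809000, 1.250000]
step 2: m = 1.029500, f(m) = 0.048884 > 0 → root in [1.029500, 1.250000]
step 3: m = 1.139750, f(m) = -0.098485 < 0 → root in [1.029500, 1.139750]
step 4: m = 1.084625, f(m) = -0.024091 < 0 → root in [1.029500, 1.084625]
Midpoint of [1.029500, 1.084625] = 1.057063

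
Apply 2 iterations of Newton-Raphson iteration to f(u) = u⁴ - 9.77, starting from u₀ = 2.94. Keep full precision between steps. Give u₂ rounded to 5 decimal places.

Newton update: u ← u − f(u)/f'(u).
f'(u) = 4u³
u_0 = 2.940000: f = 64.941821, f' = 101.648736 → u_1 = 2.940000 - (64.941821)/(101.648736) = 2.301115
u_1 = 2.301115: f = 18.268420, f' = 48.738834 → u_2 = 2.301115 - (18.268420)/(48.738834) = 1.926293

1.92629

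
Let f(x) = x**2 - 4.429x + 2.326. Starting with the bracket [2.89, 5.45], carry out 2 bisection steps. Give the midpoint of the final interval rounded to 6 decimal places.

f(2.890000) = -2.121710, f(5.450000) = 7.890450 (opposite signs)
step 1: m = 4.170000, f(m) = 1.245970 > 0 → root in [2.890000, 4.170000]
step 2: m = 3.530000, f(m) = -0.847470 < 0 → root in [3.530000, 4.170000]
Midpoint of [3.530000, 4.170000] = 3.850000

3.850000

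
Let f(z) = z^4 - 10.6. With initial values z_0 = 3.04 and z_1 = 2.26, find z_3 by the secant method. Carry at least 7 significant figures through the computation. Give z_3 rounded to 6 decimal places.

f(z_0) = 74.807171, f(z_1) = 15.487578
z_2 = 2.260000 - (15.487578)·(2.260000 - 3.040000)/(15.487578 - (74.807171)) = 2.056352; f(z_2) = 7.280922
z_3 = 2.056352 - (7.280922)·(2.056352 - 2.260000)/(7.280922 - (15.487578)) = 1.875676; f(z_3) = 1.777459

1.875676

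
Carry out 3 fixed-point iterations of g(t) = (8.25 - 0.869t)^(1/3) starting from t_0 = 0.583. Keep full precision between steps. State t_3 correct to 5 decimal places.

1.87821

t_1 = g(0.583000) = 1.978382
t_2 = g(1.978382) = 1.869197
t_3 = g(1.869197) = 1.878206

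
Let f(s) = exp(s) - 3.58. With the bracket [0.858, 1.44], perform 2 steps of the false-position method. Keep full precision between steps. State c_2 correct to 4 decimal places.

f(0.858000) = -1.221561, f(1.440000) = 0.640696
step 1: c = 1.239767, f(c) = -0.125191 < 0 → new bracket [1.239767, 1.440000]
step 2: c = 1.272497, f(c) = -0.010245 < 0 → new bracket [1.272497, 1.440000]

1.2725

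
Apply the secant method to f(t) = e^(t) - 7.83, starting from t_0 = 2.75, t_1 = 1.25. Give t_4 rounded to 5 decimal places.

2.03963

f(t_0) = 7.812632, f(t_1) = -4.339657
t_2 = 1.250000 - (-4.339657)·(1.250000 - 2.750000)/(-4.339657 - (7.812632)) = 1.785659; f(t_2) = -1.866490
t_3 = 1.785659 - (-1.866490)·(1.785659 - 1.250000)/(-1.866490 - (-4.339657)) = 2.189919; f(t_3) = 1.104492
t_4 = 2.189919 - (1.104492)·(2.189919 - 1.785659)/(1.104492 - (-1.866490)) = 2.039632; f(t_4) = -0.142223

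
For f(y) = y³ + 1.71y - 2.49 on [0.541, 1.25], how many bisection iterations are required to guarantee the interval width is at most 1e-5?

Initial width b − a = 1.25 − 0.541 = 0.709000.
After n steps the width is (b−a)/2^n; need (b−a)/2^n ≤ 1e-5.
So n ≥ log₂(0.709000/1e-5) = log₂(70900.0000) ≈ 16.1135.
Hence n = 17.

17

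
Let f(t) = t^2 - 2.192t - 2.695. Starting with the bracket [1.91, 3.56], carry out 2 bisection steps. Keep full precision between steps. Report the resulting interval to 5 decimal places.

[2.73500, 3.14750]

f(1.910000) = -3.233620, f(3.560000) = 2.175080 (opposite signs)
step 1: m = 2.735000, f(m) = -1.209895 < 0 → root in [2.735000, 3.560000]
step 2: m = 3.147500, f(m) = 0.312436 > 0 → root in [2.735000, 3.147500]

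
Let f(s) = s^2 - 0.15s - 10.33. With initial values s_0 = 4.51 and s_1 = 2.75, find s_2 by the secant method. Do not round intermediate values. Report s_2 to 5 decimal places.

3.19726

Secant update: s_(k+1) = s_k − f(s_k)·(s_k − s_(k-1))/(f(s_k) − f(s_(k-1))).
f(s_0) = 9.333600, f(s_1) = -3.180000
s_2 = 2.750000 - (-3.180000)·(2.750000 - 4.510000)/(-3.180000 - (9.333600)) = 3.197257; f(s_2) = -0.587134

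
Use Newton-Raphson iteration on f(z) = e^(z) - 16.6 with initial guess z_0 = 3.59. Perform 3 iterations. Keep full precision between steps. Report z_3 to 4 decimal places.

2.8097

f'(z) = e^(z)
z_0 = 3.590000: f = 19.634076, f' = 36.234076 → z_1 = 3.590000 - (19.634076)/(36.234076) = 3.048132
z_1 = 3.048132: f = 4.475944, f' = 21.075944 → z_2 = 3.048132 - (4.475944)/(21.075944) = 2.835760
z_2 = 2.835760: f = 0.443350, f' = 17.043350 → z_3 = 2.835760 - (0.443350)/(17.043350) = 2.809747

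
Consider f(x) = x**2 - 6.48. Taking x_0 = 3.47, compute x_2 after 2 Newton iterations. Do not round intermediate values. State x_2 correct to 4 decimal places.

f'(x) = 2x
x_0 = 3.470000: f = 5.560900, f' = 6.940000 → x_1 = 3.470000 - (5.560900)/(6.940000) = 2.668718
x_1 = 2.668718: f = 0.642054, f' = 5.337435 → x_2 = 2.668718 - (0.642054)/(5.337435) = 2.548425

2.5484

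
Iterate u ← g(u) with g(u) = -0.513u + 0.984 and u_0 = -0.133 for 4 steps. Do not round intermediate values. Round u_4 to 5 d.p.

u_1 = g(-0.133000) = 1.052229
u_2 = g(1.052229) = 0.444207
u_3 = g(0.444207) = 0.756122
u_4 = g(0.756122) = 0.596109

0.59611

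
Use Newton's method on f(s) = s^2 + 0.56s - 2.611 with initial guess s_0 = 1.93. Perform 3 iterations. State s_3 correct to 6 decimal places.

f'(s) = 2s + 0.56
s_0 = 1.930000: f = 2.194700, f' = 4.420000 → s_1 = 1.930000 - (2.194700)/(4.420000) = 1.433462
s_1 = 1.433462: f = 0.246550, f' = 3.426923 → s_2 = 1.433462 - (0.246550)/(3.426923) = 1.361516
s_2 = 1.361516: f = 0.005176, f' = 3.283033 → s_3 = 1.361516 - (0.005176)/(3.283033) = 1.359940

1.359940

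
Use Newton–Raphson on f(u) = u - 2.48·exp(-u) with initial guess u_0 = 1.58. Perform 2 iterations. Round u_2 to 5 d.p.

0.95298

Newton update: u ← u − f(u)/f'(u).
f'(u) = 1 + 2.48·exp(-u)
u_0 = 1.580000: f = 1.069182, f' = 1.510818 → u_1 = 1.580000 - (1.069182)/(1.510818) = 0.872316
u_1 = 0.872316: f = -0.164280, f' = 2.036596 → u_2 = 0.872316 - (-0.164280)/(2.036596) = 0.952980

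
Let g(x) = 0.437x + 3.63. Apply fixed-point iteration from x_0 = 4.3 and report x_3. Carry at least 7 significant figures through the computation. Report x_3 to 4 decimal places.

6.2684

x_1 = g(4.300000) = 5.509100
x_2 = g(5.509100) = 6.037477
x_3 = g(6.037477) = 6.268377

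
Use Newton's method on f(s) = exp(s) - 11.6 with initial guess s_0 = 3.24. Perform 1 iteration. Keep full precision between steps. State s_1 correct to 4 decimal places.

2.6943

Newton update: s ← s − f(s)/f'(s).
f'(s) = exp(s)
s_0 = 3.240000: f = 13.933722, f' = 25.533722 → s_1 = 3.240000 - (13.933722)/(25.533722) = 2.694301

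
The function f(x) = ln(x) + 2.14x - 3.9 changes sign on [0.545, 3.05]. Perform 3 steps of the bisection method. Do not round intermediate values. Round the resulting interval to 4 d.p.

f(0.545000) = -3.340669, f(3.050000) = 3.742142 (opposite signs)
step 1: m = 1.797500, f(m) = 0.533047 > 0 → root in [0.545000, 1.797500]
step 2: m = 1.171250, f(m) = -1.235453 < 0 → root in [1.171250, 1.797500]
step 3: m = 1.484375, f(m) = -0.328444 < 0 → root in [1.484375, 1.797500]

[1.4844, 1.7975]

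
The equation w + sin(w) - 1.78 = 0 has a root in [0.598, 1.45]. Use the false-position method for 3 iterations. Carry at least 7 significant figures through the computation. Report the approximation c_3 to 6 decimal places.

f(0.598000) = -0.619009, f(1.450000) = 0.662713
step 1: c = 1.009474, f(c) = 0.076027 > 0 → new bracket [0.598000, 1.009474]
step 2: c = 0.964465, f(c) = 0.006210 > 0 → new bracket [0.598000, 0.964465]
step 3: c = 0.960826, f(c) = 0.000490 > 0 → new bracket [0.598000, 0.960826]

0.960826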